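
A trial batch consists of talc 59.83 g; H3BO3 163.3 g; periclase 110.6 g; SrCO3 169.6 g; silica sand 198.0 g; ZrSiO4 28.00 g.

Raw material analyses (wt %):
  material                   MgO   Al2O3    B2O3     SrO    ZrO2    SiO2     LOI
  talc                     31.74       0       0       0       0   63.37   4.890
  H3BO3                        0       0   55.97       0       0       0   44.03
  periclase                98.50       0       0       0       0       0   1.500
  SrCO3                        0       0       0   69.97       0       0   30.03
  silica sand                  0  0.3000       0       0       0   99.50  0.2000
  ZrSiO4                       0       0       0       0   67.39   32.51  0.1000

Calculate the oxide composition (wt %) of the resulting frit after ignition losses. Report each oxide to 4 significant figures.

Values along the way are printed with 4-significant-figure rounding on the page; full precision is carried throughout. Exactly one rounding lands on every reported value; all derived quantities (yield, the six compositions, ignition loss, totals, net glass mass) are computed from the batch weights for 601.5 g of glass in full float precision, as quoted within the problem or the answer.
Oxide masses out of the charge:
  MgO: 59.83·0.3174 + 110.6·0.9850 = 127.9 g
  Al2O3: 198.0·0.003000 = 0.5940 g
  B2O3: 163.3·0.5597 = 91.40 g
  SrO: 169.6·0.6997 = 118.7 g
  ZrO2: 28.00·0.6739 = 18.87 g
  SiO2: 59.83·0.6337 + 198.0·0.9950 + 28.00·0.3251 = 244.0 g
LOI: 59.83·0.04890 + 163.3·0.4403 + 110.6·0.01500 + 169.6·0.3003 + 198.0·0.002000 + 28.00·0.001000 = 127.8 g
Resulting glass, batch − LOI: 729.3 − 127.8 = 601.5 g (consistent with Σ oxide mass)
each wt % is 100 × oxide ÷ glass

Glass mass = 601.5 g (batch 729.3 − LOI 127.8).
Composition: MgO 21.27%, Al2O3 0.09875%, B2O3 15.20%, SrO 19.73%, ZrO2 3.137%, SiO2 40.57%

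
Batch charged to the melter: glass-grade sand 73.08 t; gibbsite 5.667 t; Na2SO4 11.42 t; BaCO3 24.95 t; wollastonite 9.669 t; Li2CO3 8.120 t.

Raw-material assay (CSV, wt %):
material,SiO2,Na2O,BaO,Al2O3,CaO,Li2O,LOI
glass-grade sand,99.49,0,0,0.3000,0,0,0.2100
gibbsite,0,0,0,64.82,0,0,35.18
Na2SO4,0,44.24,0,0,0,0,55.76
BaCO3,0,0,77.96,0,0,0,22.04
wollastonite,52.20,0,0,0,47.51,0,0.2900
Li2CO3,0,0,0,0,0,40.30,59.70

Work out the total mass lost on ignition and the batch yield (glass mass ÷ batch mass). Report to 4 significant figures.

All arithmetic holds full float precision all the way through — intermediates are shown rounded to four significant digits across the worked steps — every reported figure undergoes a single rounding. The derived quantities, including yield, six oxide percentages, glass mass, the totals, ignition loss, are computed from the batch weights on 114.0 t of glass in full float precision, exactly as shown in problem or answer.
LOI of each material in turn:
  glass-grade sand: 73.08 × 0.002100 = 0.1535 t
  gibbsite: 5.667 × 0.3518 = 1.994 t
  Na2SO4: 11.42 × 0.5576 = 6.368 t
  BaCO3: 24.95 × 0.2204 = 5.499 t
  wollastonite: 9.669 × 0.002900 = 0.02804 t
  Li2CO3: 8.120 × 0.5970 = 4.848 t
Total LOI = 18.89 t
Glass = batch − LOI = 132.9 − 18.89 = 114.0 t

LOI loss = 18.89 t; glass = 114.0 t; yield = 85.79%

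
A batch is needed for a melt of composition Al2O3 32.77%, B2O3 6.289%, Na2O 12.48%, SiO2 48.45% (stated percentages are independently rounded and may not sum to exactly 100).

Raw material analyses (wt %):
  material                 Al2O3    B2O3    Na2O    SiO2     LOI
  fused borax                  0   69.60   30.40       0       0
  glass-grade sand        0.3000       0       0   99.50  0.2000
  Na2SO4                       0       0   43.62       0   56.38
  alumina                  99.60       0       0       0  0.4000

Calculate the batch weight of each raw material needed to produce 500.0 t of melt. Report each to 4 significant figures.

Batch per 500.0 t melt:
  fused borax: 45.18 t
  glass-grade sand: 243.5 t
  Na2SO4: 111.6 t
  alumina: 163.8 t
Total batch = 564.1 t; LOI loss = 64.06 t; yield = 88.64%

The intermediate values are printed, rounded to 4 significant digits, in the working. All arithmetic keeps exact precision at all times. Every reported number is rounded just once; all derived quantities, including the four compositions, net glass mass, ignition loss, the yield, the totals, are computed starting from the weights per 500.0 t of glass at full precision as quoted within the problem or the answer.
Oxide-by-oxide targets in 500.0 t melt:
  Al2O3: 32.77% × 500.0 = 163.8 t
  B2O3: 6.289% × 500.0 = 31.44 t
  Na2O: 12.48% × 500.0 = 62.40 t
  SiO2: 48.45% × 500.0 = 242.2 t
Oxide-by-oxide audit per the reported batch figures, under the basis named above (delivered sums recover each target modulo rounding of the values):
  Al2O3: 243.5·0.003000 + 163.8·0.9960 = 163.9 t (target 163.8 t)
  B2O3: 45.18·0.6960 = 31.45 t (target 31.44 t)
  Na2O: 45.18·0.3040 + 111.6·0.4362 = 62.41 t (target 62.40 t)
  SiO2: 243.5·0.9950 = 242.3 t (target 242.2 t)
Glass-mass sanity pass: whole batch net of LOI = 500.0 t (the targets, summed, come to 499.9 t; against the stated basis, 500.0 t — gaps are rounding artifacts).
Total batch = Σ batch = 564.1 t; Σ batch·LOI gives LOI loss = 64.06 t; yield, glass over the total, = 88.64%.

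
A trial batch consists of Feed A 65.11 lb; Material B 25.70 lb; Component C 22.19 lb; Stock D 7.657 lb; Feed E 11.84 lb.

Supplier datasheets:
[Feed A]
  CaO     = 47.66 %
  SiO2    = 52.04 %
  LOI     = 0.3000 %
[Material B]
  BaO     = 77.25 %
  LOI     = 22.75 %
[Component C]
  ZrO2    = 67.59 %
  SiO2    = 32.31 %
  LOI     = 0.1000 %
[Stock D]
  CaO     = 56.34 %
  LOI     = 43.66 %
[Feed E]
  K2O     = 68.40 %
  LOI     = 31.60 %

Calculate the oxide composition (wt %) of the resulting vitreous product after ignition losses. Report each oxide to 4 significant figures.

Mid-chain values are printed, rounded to 4 significant figures, within the worked lines; the working math carries full precision all the way through — each reported figure takes a single rounding — all derived quantities (yield, the five compositions, the totals, net glass mass, LOI) are recomputed at exact precision from the weighed amounts at 119.3 lb of glass, as set out in the problem or the answer.
Per-oxide mass from batch:
  CaO: 65.11·0.4766 + 7.657·0.5634 = 35.35 lb
  ZrO2: 22.19·0.6759 = 15.00 lb
  BaO: 25.70·0.7725 = 19.85 lb
  K2O: 11.84·0.6840 = 8.099 lb
  SiO2: 65.11·0.5204 + 22.19·0.3231 = 41.05 lb
LOI: 65.11·0.003000 + 25.70·0.2275 + 22.19·0.001000 + 7.657·0.4366 + 11.84·0.3160 = 13.15 lb
batch − LOI leaves glass = 132.5 − 13.15 = 119.3 lb (= the summed oxide contributions)
percent by weight: oxide/glass ×100

Glass mass = 119.3 lb (batch 132.5 − LOI 13.15).
Composition: CaO 29.62%, ZrO2 12.57%, BaO 16.63%, K2O 6.786%, SiO2 34.40%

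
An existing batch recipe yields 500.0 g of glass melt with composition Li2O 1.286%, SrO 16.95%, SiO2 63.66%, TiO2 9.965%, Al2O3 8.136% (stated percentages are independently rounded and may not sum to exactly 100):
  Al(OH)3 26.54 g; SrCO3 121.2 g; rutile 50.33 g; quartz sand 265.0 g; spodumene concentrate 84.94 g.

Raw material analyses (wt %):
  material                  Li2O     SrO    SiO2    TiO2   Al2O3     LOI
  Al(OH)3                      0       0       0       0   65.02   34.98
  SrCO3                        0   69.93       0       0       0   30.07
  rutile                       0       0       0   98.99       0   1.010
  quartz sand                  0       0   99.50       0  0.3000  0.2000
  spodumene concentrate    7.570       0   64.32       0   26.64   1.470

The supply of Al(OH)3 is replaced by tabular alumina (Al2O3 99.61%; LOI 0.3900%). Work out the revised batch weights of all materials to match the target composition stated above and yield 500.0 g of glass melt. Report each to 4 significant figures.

The whole derivation keeps exact precision at each step. Rounding to 4 significant digits governs each mid-chain value as printed — every reported result undergoes a single rounding; the derived quantities, including the yield, glass mass, LOI, the five compositions, totals, are rebuilt using the weight values for 500.0 g of glass in exact precision as they appear in the problem or the answer.
Target masses of each oxide per 500.0 g glass melt:
  Li2O: 1.286% × 500.0 = 6.430 g
  SrO: 16.95% × 500.0 = 84.75 g
  SiO2: 63.66% × 500.0 = 318.3 g
  TiO2: 9.965% × 500.0 = 49.82 g
  Al2O3: 8.136% × 500.0 = 40.68 g
Checking each oxide sum working from each reported weight, versus the basis set out (delivered sums recover each target inside rounding margins):
  Li2O: 84.94·0.07570 = 6.430 g (target 6.430 g)
  SrO: 121.2·0.6993 = 84.76 g (target 84.75 g)
  SiO2: 265.0·0.9950 + 84.94·0.6432 = 318.3 g (target 318.3 g)
  TiO2: 50.33·0.9899 = 49.82 g (target 49.82 g)
  Al2O3: 17.32·0.9961 + 265.0·0.003000 + 84.94·0.2664 = 40.68 g (target 40.68 g)
Mass balance on the glass: net batch after ignition = 500.0 g (targets for the oxides total 500.0 g; versus the stated basis of 500.0 g — any gap is answer rounding).
Total batch = Σ batch = 538.8 g; loss to ignition Σ batch·LOI = 38.80 g; yield: glass divided by total = 92.80%.

Revised batch per 500.0 g glass melt:
  tabular alumina: 17.32 g
  SrCO3: 121.2 g
  rutile: 50.33 g
  quartz sand: 265.0 g
  spodumene concentrate: 84.94 g
Total batch = 538.8 g; LOI loss = 38.80 g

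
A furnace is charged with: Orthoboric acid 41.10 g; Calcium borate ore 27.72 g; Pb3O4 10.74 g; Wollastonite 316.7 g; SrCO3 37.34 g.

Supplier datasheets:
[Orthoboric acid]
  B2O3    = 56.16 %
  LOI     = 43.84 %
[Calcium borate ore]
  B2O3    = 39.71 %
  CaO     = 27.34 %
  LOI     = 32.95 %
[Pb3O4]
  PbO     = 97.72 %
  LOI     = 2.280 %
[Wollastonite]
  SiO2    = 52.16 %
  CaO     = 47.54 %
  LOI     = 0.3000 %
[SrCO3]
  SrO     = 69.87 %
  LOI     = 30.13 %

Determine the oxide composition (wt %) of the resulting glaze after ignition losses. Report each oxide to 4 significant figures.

Glass mass = 394.0 g (batch 433.6 − LOI 39.60).
Composition: B2O3 8.652%, SiO2 41.93%, PbO 2.664%, CaO 40.14%, SrO 6.622%

Mid-chain values are shown rounded to 4 significant digits as written — the working math maintains full float precision end to end; every reported result undergoes a single rounding — the derived quantities, including totals, ignition loss, yield, net glass mass, five oxide percentages, are rebuilt from the weighed amounts at 394.0 g of glass in exact precision, exactly as printed in either problem or answer.
Delivered oxide masses:
  B2O3: 41.10·0.5616 + 27.72·0.3971 = 34.09 g
  SiO2: 316.7·0.5216 = 165.2 g
  PbO: 10.74·0.9772 = 10.50 g
  CaO: 27.72·0.2734 + 316.7·0.4754 = 158.1 g
  SrO: 37.34·0.6987 = 26.09 g
LOI: 41.10·0.4384 + 27.72·0.3295 + 10.74·0.02280 + 316.7·0.003000 + 37.34·0.3013 = 39.60 g
Net of LOI, the glass mass = 433.6 − 39.60 = 394.0 g (the oxide masses sum to this)
percent by weight: oxide/glass ×100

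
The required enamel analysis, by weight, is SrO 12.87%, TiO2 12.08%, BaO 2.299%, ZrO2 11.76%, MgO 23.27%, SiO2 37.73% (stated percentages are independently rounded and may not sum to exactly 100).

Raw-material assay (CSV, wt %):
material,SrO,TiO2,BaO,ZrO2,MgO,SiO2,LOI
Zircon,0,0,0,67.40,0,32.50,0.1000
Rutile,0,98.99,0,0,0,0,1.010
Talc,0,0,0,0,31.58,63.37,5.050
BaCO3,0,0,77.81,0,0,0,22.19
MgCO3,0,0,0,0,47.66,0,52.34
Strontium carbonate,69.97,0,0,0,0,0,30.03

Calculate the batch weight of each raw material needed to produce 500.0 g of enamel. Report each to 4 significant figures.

Batch per 500.0 g enamel:
  Zircon: 87.24 g
  Rutile: 61.02 g
  Talc: 253.0 g
  BaCO3: 14.77 g
  MgCO3: 76.52 g
  Strontium carbonate: 91.97 g
Total batch = 584.5 g; LOI loss = 84.43 g; yield = 85.56%

Mid-chain values are printed (rounded to four significant digits) across the worked steps; full precision is maintained in every operation. Every reported figure takes just one rounding. The derived quantities are re-derived from the weighed amounts for 500.0 g of glass at exact precision (glass mass, the totals, the six compositions, ignition loss, yield), as they appear in problem or answer.
Oxide mass targets, per 500.0 g enamel:
  SrO: 12.87% × 500.0 = 64.35 g
  TiO2: 12.08% × 500.0 = 60.40 g
  BaO: 2.299% × 500.0 = 11.50 g
  ZrO2: 11.76% × 500.0 = 58.80 g
  MgO: 23.27% × 500.0 = 116.4 g
  SiO2: 37.73% × 500.0 = 188.6 g
A balance pass over the oxides, from the weights as reported, per the basis as stated (each sum matches its target mass exact up to rounding of places):
  SrO: 91.97·0.6997 = 64.35 g (target 64.35 g)
  TiO2: 61.02·0.9899 = 60.40 g (target 60.40 g)
  BaO: 14.77·0.7781 = 11.49 g (target 11.50 g)
  ZrO2: 87.24·0.6740 = 58.80 g (target 58.80 g)
  MgO: 253.0·0.3158 + 76.52·0.4766 = 116.4 g (target 116.4 g)
  SiO2: 87.24·0.3250 + 253.0·0.6337 = 188.7 g (target 188.6 g)
Mass balance on the glass: net batch after ignition = 500.1 g (summing oxide targets gives 500.0 g; the stated basis being 500.0 g — differing by rounding only).
Adding the batch up: Σ batch = 584.5 g; the LOI term Σ batch·LOI equals 84.43 g; yield: glass divided by total = 85.56%.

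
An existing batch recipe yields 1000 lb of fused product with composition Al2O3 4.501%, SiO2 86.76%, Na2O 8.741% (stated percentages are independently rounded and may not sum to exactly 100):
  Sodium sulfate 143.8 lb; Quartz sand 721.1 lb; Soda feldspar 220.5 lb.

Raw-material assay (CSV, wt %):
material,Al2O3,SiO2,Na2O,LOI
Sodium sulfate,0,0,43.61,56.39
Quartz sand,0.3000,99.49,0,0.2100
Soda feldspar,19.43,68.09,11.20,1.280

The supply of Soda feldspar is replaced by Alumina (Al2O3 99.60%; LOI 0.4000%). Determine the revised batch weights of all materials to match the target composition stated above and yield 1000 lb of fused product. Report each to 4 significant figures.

Every computation maintains exact precision in every operation. Intermediates are shown (rounded to four significant figures) on the page. Every reported result is rounded exactly once. Derived quantities are rebuilt at full precision (totals, three oxide percentages, glass mass, yield, LOI) from the batch weights on 1000 lb of glass, as written in problem or answer.
Per-oxide target masses for 1000 lb fused product:
  Al2O3: 4.501% × 1000 = 45.01 lb
  SiO2: 86.76% × 1000 = 867.6 lb
  Na2O: 8.741% × 1000 = 87.41 lb
Verifying the oxide balance using the reported weights, for the quoted basis mass (delivered sums recover each target within answer rounding):
  Al2O3: 872.0·0.003000 + 42.56·0.9960 = 45.01 lb (target 45.01 lb)
  SiO2: 872.0·0.9949 = 867.6 lb (target 867.6 lb)
  Na2O: 200.4·0.4361 = 87.39 lb (target 87.41 lb)
Glass-mass closure: total batch − LOI = 1000 lb (the targets, summed, come to 1000 lb; the stated basis being 1000 lb — gaps are rounding artifacts).
Batch total: Σ batch = 1115 lb; LOI loss = Σ batch·LOI = 115.0 lb; as yield: glass ÷ batch → 89.69%.

Revised batch per 1000 lb fused product:
  Sodium sulfate: 200.4 lb
  Quartz sand: 872.0 lb
  Alumina: 42.56 lb
Total batch = 1115 lb; LOI loss = 115.0 lb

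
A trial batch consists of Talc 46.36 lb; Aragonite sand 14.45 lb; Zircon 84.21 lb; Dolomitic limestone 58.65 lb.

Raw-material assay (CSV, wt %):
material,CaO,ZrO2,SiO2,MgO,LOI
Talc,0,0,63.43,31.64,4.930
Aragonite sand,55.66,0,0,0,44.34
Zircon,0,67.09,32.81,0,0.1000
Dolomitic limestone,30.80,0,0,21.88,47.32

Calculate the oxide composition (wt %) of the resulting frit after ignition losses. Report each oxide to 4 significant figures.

Glass mass = 167.1 lb (batch 203.7 − LOI 36.53).
Composition: CaO 15.62%, ZrO2 33.80%, SiO2 34.12%, MgO 16.45%

Intermediates appear rounded to 4 significant figures in the working; every computation holds full float precision at every stage. Every reported value is rounded a single time. All derived quantities are re-derived from the weighed amounts per 167.1 lb of glass at full float precision (four oxide percentages, yield, totals, ignition loss, net glass mass), as quoted within either problem or answer.
Delivered oxide masses:
  CaO: 14.45·0.5566 + 58.65·0.3080 = 26.11 lb
  ZrO2: 84.21·0.6709 = 56.50 lb
  SiO2: 46.36·0.6343 + 84.21·0.3281 = 57.04 lb
  MgO: 46.36·0.3164 + 58.65·0.2188 = 27.50 lb
LOI: 46.36·0.04930 + 14.45·0.4434 + 84.21·0.001000 + 58.65·0.4732 = 36.53 lb
Resulting glass, batch − LOI: 203.7 − 36.53 = 167.1 lb (equal to the oxide-mass sum)
percent share: oxide ÷ glass, ×100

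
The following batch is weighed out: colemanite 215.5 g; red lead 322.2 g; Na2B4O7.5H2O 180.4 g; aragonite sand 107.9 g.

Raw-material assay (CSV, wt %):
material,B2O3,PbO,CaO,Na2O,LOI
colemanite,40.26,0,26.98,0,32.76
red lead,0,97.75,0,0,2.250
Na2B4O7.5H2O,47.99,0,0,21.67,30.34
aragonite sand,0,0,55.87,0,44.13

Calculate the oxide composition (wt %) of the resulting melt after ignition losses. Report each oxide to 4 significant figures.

All internal work carries full precision through every step — values along the way are displayed, with 4-significant-digit rounding, alongside each step — each reported value takes exactly one rounding — the derived quantities, which include ignition loss, the yield, net glass mass, totals, the four compositions, are computed in exact precision, exactly as printed in either problem or answer, from the weighed amounts for 645.8 g of glass.
Oxide masses out of the charge:
  B2O3: 215.5·0.4026 + 180.4·0.4799 = 173.3 g
  PbO: 322.2·0.9775 = 315.0 g
  CaO: 215.5·0.2698 + 107.9·0.5587 = 118.4 g
  Na2O: 180.4·0.2167 = 39.09 g
LOI: 215.5·0.3276 + 322.2·0.02250 + 180.4·0.3034 + 107.9·0.4413 = 180.2 g
Net of LOI, the glass mass = 826.0 − 180.2 = 645.8 g (= Σ oxide masses)
wt %: oxide over glass, times 100

Glass mass = 645.8 g (batch 826.0 − LOI 180.2).
Composition: B2O3 26.84%, PbO 48.77%, CaO 18.34%, Na2O 6.053%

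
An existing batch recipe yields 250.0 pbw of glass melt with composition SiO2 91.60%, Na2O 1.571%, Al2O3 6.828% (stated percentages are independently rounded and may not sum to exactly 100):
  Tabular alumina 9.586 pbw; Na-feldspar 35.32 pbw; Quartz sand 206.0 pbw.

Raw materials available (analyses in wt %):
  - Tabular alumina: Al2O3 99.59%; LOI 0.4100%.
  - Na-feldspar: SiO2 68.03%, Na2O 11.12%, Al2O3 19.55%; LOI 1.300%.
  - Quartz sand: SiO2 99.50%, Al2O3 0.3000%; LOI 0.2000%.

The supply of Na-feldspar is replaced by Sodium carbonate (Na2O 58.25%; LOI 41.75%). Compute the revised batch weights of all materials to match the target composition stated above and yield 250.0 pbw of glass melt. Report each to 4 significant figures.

All internal work maintains full float precision at each step. Intermediates appear rounded off to 4 significant figures as written — a single rounding completes every reported number. All derived quantities are re-derived at full precision (yield, the totals, glass mass, LOI, the three compositions) using the weight values on 250.0 pbw of glass exactly as printed in the problem or answer text.
Oxide mass targets, per 250.0 pbw glass melt:
  SiO2: 91.60% × 250.0 = 229.0 pbw
  Na2O: 1.571% × 250.0 = 3.928 pbw
  Al2O3: 6.828% × 250.0 = 17.07 pbw
Per-oxide balance check with the batch weights as given, versus the basis set out (summed amounts equal target values net of answer rounding effects):
  SiO2: 230.2·0.9950 = 229.0 pbw (target 229.0 pbw)
  Na2O: 6.742·0.5825 = 3.927 pbw (target 3.928 pbw)
  Al2O3: 16.45·0.9959 + 230.2·0.003000 = 17.07 pbw (target 17.07 pbw)
Glass-mass bookkeeping: total batch − LOI = 250.0 pbw (targets for the oxides total 250.0 pbw; versus the stated basis of 250.0 pbw — rounding explains the deltas).
Whole-batch sum: Σ batch = 253.4 pbw; Σ batch·LOI gives LOI loss = 3.343 pbw; yield = glass ÷ total batch = 98.68%.

Revised batch per 250.0 pbw glass melt:
  Tabular alumina: 16.45 pbw
  Sodium carbonate: 6.742 pbw
  Quartz sand: 230.2 pbw
Total batch = 253.4 pbw; LOI loss = 3.343 pbw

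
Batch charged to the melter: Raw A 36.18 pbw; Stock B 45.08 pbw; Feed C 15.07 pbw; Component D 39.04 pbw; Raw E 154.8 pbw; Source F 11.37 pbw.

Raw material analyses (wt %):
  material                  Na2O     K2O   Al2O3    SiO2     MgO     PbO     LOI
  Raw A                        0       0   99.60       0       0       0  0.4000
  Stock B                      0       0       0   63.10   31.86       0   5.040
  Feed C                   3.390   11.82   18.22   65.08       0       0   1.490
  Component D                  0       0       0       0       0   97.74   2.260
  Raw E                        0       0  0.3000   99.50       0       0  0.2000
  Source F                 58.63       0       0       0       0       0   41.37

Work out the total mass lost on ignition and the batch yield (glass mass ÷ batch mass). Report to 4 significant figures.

LOI loss = 8.537 pbw; glass = 293.0 pbw; yield = 97.17%

Mid-chain values appear rounded to four significant digits — all arithmetic carries exact precision at all times — each reported result takes exactly one rounding — all derived quantities, including six oxide percentages, the totals, LOI, the yield, net glass mass, are rebuilt from the batch weights at 293.0 pbw of glass at full precision exactly as shown in question or answer.
Each material's LOI contribution:
  Raw A: 36.18 × 0.004000 = 0.1447 pbw
  Stock B: 45.08 × 0.05040 = 2.272 pbw
  Feed C: 15.07 × 0.01490 = 0.2245 pbw
  Component D: 39.04 × 0.02260 = 0.8823 pbw
  Raw E: 154.8 × 0.002000 = 0.3096 pbw
  Source F: 11.37 × 0.4137 = 4.704 pbw
Total LOI = 8.537 pbw
Glass = batch − LOI = 301.5 − 8.537 = 293.0 pbw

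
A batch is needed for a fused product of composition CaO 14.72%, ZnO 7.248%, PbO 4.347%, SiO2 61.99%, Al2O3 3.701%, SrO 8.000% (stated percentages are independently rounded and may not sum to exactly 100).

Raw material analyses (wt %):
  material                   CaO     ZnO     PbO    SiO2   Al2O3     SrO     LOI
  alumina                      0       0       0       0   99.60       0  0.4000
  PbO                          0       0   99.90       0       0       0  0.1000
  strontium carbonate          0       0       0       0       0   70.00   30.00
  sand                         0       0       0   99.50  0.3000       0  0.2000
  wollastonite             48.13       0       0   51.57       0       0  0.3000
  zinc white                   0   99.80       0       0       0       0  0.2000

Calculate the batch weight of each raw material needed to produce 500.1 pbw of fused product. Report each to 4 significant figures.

Rounding to four significant figures extends to each mid-chain value as displayed — the whole derivation holds full precision from start to finish — each reported result takes a single rounding — all derived quantities, including glass mass, six oxide percentages, ignition loss, the yield, totals, are carried from the batch weights per 500.1 pbw of glass at exact precision as written in the question or the answer.
Oxide mass targets, per 500.1 pbw fused product:
  CaO: 14.72% × 500.1 = 73.61 pbw
  ZnO: 7.248% × 500.1 = 36.25 pbw
  PbO: 4.347% × 500.1 = 21.74 pbw
  SiO2: 61.99% × 500.1 = 310.0 pbw
  Al2O3: 3.701% × 500.1 = 18.51 pbw
  SrO: 8.000% × 500.1 = 40.01 pbw
Sums-versus-targets review per the reported batch figures, per the basis as stated (delivered sums recover each target modulo rounding of the values):
  CaO: 152.9·0.4813 = 73.59 pbw (target 73.61 pbw)
  ZnO: 36.32·0.9980 = 36.25 pbw (target 36.25 pbw)
  PbO: 21.76·0.9990 = 21.74 pbw (target 21.74 pbw)
  SiO2: 232.3·0.9950 + 152.9·0.5157 = 310.0 pbw (target 310.0 pbw)
  Al2O3: 17.88·0.9960 + 232.3·0.003000 = 18.51 pbw (target 18.51 pbw)
  SrO: 57.15·0.7000 = 40.00 pbw (target 40.01 pbw)
The glass-mass cross-check: batch Σ − ignition loss = 500.1 pbw (targets for the oxides total 500.1 pbw; basis as stated: 500.1 pbw — any gap is answer rounding).
Summing the batch: Σ batch = 518.3 pbw; ignition loss, Σ(batch × LOI) = 18.23 pbw; yield = glass ÷ total batch = 96.48%.

Batch per 500.1 pbw fused product:
  alumina: 17.88 pbw
  PbO: 21.76 pbw
  strontium carbonate: 57.15 pbw
  sand: 232.3 pbw
  wollastonite: 152.9 pbw
  zinc white: 36.32 pbw
Total batch = 518.3 pbw; LOI loss = 18.23 pbw; yield = 96.48%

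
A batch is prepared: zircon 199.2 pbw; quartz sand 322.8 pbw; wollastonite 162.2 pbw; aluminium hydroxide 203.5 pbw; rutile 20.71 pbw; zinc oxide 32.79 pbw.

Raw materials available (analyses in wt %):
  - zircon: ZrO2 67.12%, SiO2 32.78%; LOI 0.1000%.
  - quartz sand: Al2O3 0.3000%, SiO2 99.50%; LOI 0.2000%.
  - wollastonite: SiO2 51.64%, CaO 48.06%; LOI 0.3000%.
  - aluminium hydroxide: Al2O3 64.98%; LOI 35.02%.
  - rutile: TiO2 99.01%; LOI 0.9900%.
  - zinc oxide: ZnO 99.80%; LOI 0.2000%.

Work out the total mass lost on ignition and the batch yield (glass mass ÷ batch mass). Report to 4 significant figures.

LOI loss = 72.87 pbw; glass = 868.3 pbw; yield = 92.26%

The working math holds exact precision from first step to last. Intermediates are printed (rounded to four significant figures) on the page. Each reported value is rounded exactly once — the derived quantities, including glass mass, ignition loss, yield, the totals, the six compositions, are recomputed starting from the weights per 868.3 pbw of glass in exact precision as given in the problem or the answer.
Ignition loss by material:
  zircon: 199.2 × 0.001000 = 0.1992 pbw
  quartz sand: 322.8 × 0.002000 = 0.6456 pbw
  wollastonite: 162.2 × 0.003000 = 0.4866 pbw
  aluminium hydroxide: 203.5 × 0.3502 = 71.27 pbw
  rutile: 20.71 × 0.009900 = 0.2050 pbw
  zinc oxide: 32.79 × 0.002000 = 0.06558 pbw
Total LOI = 72.87 pbw
Glass = batch − LOI = 941.2 − 72.87 = 868.3 pbw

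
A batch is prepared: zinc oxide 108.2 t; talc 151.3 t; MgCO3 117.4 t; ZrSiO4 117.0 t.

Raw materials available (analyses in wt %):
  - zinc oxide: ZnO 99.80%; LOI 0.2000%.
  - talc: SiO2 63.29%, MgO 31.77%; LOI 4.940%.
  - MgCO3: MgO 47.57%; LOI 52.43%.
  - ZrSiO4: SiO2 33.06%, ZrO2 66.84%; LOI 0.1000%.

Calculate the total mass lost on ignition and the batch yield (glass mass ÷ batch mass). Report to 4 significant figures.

LOI loss = 69.36 t; glass = 424.5 t; yield = 85.96%

Full float precision is maintained through every step; the intermediate values appear rounded to four significant digits when written out; exactly one rounding goes into each reported result. Derived quantities are re-derived using the weight values at 424.5 t of glass in full float precision (the totals, net glass mass, ignition loss, the yield, four oxide percentages), precisely as stated by question or answer.
Per-material ignition loss:
  zinc oxide: 108.2 × 0.002000 = 0.2164 t
  talc: 151.3 × 0.04940 = 7.474 t
  MgCO3: 117.4 × 0.5243 = 61.55 t
  ZrSiO4: 117.0 × 0.001000 = 0.1170 t
Total LOI = 69.36 t
Glass = batch − LOI = 493.9 − 69.36 = 424.5 t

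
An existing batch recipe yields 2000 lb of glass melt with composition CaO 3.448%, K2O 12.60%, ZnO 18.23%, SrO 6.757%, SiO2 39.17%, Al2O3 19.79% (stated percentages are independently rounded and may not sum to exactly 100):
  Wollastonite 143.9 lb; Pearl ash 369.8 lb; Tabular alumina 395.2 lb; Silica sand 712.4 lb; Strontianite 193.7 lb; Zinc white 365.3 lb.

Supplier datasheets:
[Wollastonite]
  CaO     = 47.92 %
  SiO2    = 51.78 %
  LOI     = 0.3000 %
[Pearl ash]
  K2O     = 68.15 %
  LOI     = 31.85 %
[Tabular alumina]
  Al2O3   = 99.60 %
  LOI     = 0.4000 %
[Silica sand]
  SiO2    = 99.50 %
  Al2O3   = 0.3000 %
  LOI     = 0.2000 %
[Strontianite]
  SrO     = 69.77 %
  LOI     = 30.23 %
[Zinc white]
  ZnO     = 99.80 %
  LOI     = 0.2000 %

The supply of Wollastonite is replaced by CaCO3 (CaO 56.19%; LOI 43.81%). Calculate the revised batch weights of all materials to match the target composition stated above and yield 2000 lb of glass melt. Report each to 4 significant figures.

The intermediate values appear, rounded to four significant figures, within the worked lines — all internal work runs at exact precision in all steps; every reported number is rounded just once — all derived quantities are recomputed in exact precision (yield, LOI, totals, glass mass, six oxide percentages) from the batch weights at 2000 lb of glass exactly as printed in the question or the answer.
Oxide mass targets, per 2000 lb glass melt:
  CaO: 3.448% × 2000 = 68.96 lb
  K2O: 12.60% × 2000 = 252.0 lb
  ZnO: 18.23% × 2000 = 364.6 lb
  SrO: 6.757% × 2000 = 135.1 lb
  SiO2: 39.17% × 2000 = 783.4 lb
  Al2O3: 19.79% × 2000 = 395.8 lb
Checking each oxide sum working from each reported weight, at the basis given (summed amounts equal target values net of answer rounding effects):
  CaO: 122.7·0.5619 = 68.95 lb (target 68.96 lb)
  K2O: 369.8·0.6815 = 252.0 lb (target 252.0 lb)
  ZnO: 365.3·0.9980 = 364.6 lb (target 364.6 lb)
  SrO: 193.7·0.6977 = 135.1 lb (target 135.1 lb)
  SiO2: 787.3·0.9950 = 783.4 lb (target 783.4 lb)
  Al2O3: 395.0·0.9960 + 787.3·0.003000 = 395.8 lb (target 395.8 lb)
Glass-mass bookkeeping: whole batch net of LOI = 2000 lb (targets for the oxides total 2000 lb; basis as stated: 2000 lb — differing by rounding only).
Batch grand total — Σ batch = 2234 lb; LOI removed, Σ of batch·LOI: 234.0 lb; glass ÷ batch gives a yield of 89.53%.

Revised batch per 2000 lb glass melt:
  CaCO3: 122.7 lb
  Pearl ash: 369.8 lb
  Tabular alumina: 395.0 lb
  Silica sand: 787.3 lb
  Strontianite: 193.7 lb
  Zinc white: 365.3 lb
Total batch = 2234 lb; LOI loss = 234.0 lb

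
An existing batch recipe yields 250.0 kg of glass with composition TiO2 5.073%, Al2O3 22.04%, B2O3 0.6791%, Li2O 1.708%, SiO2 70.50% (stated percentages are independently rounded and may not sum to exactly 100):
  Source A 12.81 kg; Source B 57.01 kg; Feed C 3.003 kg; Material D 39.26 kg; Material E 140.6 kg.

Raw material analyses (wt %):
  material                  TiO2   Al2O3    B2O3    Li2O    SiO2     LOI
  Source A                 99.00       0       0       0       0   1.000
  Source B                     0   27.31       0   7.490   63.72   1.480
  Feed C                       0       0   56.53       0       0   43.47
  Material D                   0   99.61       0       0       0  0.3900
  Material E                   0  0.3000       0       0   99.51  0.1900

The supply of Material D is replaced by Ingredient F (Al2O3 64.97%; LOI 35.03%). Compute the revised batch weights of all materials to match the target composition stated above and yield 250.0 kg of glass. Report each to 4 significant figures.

Rounding to 4 significant figures governs every working value as displayed — exact precision is kept in all steps — each reported result takes just one rounding. Derived quantities (glass mass, the yield, five oxide percentages, ignition loss, the totals) are carried in exact precision starting from the weights on 250.0 kg of glass, as set out in the problem or the answer.
Per-oxide target masses for 250.0 kg glass:
  TiO2: 5.073% × 250.0 = 12.68 kg
  Al2O3: 22.04% × 250.0 = 55.10 kg
  B2O3: 0.6791% × 250.0 = 1.698 kg
  Li2O: 1.708% × 250.0 = 4.270 kg
  SiO2: 70.50% × 250.0 = 176.2 kg
A balance pass over the oxides, given the weights on record, relative to the basis at hand (every target is met by its sum once rounding is allowed for):
  TiO2: 12.81·0.9900 = 12.68 kg (target 12.68 kg)
  Al2O3: 57.01·0.2731 + 60.20·0.6497 + 140.6·0.003000 = 55.10 kg (target 55.10 kg)
  B2O3: 3.003·0.5653 = 1.698 kg (target 1.698 kg)
  Li2O: 57.01·0.07490 = 4.270 kg (target 4.270 kg)
  SiO2: 57.01·0.6372 + 140.6·0.9951 = 176.2 kg (target 176.2 kg)
Auditing the glass mass value: total charge less LOI = 250.0 kg (the targets, summed, come to 250.0 kg; against the stated basis, 250.0 kg — any gap is answer rounding).
Summing the batch: Σ batch = 273.6 kg; Σ batch·LOI gives LOI loss = 23.63 kg; glass ÷ batch gives a yield of 91.36%.

Revised batch per 250.0 kg glass:
  Source A: 12.81 kg
  Source B: 57.01 kg
  Feed C: 3.003 kg
  Ingredient F: 60.20 kg
  Material E: 140.6 kg
Total batch = 273.6 kg; LOI loss = 23.63 kg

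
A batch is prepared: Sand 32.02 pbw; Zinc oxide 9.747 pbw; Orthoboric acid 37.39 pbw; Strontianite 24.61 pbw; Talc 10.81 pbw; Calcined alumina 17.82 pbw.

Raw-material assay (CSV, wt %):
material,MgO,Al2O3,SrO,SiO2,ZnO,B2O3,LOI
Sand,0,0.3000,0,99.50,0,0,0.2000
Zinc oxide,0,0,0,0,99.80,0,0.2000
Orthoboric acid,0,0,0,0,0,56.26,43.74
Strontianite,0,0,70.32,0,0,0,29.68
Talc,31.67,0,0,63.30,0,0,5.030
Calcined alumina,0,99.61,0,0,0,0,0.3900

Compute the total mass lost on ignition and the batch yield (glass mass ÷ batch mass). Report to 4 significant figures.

The whole derivation maintains exact precision all the way through; in-progress results are displayed rounded to 4 significant digits alongside each step. Each reported number takes a single rounding. Derived quantities (net glass mass, ignition loss, the yield, totals, the six compositions) are rebuilt starting from the weights at 108.0 pbw of glass in full float precision as set out in question or answer.
Material-by-material LOI:
  Sand: 32.02 × 0.002000 = 0.06404 pbw
  Zinc oxide: 9.747 × 0.002000 = 0.01949 pbw
  Orthoboric acid: 37.39 × 0.4374 = 16.35 pbw
  Strontianite: 24.61 × 0.2968 = 7.304 pbw
  Talc: 10.81 × 0.05030 = 0.5437 pbw
  Calcined alumina: 17.82 × 0.003900 = 0.06950 pbw
Total LOI = 24.36 pbw
Glass = batch − LOI = 132.4 − 24.36 = 108.0 pbw

LOI loss = 24.36 pbw; glass = 108.0 pbw; yield = 81.60%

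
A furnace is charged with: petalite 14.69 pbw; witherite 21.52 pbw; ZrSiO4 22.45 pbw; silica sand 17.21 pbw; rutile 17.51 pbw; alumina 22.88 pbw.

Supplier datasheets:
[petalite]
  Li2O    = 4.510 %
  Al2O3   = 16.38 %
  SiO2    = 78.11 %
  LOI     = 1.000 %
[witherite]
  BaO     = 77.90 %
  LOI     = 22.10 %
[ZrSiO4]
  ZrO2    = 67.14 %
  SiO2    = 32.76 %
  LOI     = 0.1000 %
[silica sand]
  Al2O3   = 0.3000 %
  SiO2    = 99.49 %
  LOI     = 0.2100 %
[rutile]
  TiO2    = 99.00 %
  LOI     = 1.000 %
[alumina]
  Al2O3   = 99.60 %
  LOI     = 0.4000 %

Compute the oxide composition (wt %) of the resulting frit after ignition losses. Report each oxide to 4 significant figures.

The whole derivation carries full precision at every stage; mid-chain values are displayed, rounded to 4 significant digits, alongside each step. Exactly one rounding goes into every reported value; the derived quantities (totals, glass mass, ignition loss, six oxide percentages, yield) are re-derived in exact precision from the weighed amounts on 111.0 pbw of glass, as written in the problem or the answer.
Delivered oxide masses:
  ZrO2: 22.45·0.6714 = 15.07 pbw
  Li2O: 14.69·0.04510 = 0.6625 pbw
  BaO: 21.52·0.7790 = 16.76 pbw
  TiO2: 17.51·0.9900 = 17.33 pbw
  Al2O3: 14.69·0.1638 + 17.21·0.003000 + 22.88·0.9960 = 25.25 pbw
  SiO2: 14.69·0.7811 + 22.45·0.3276 + 17.21·0.9949 = 35.95 pbw
LOI: 14.69·0.01000 + 21.52·0.2210 + 22.45·0.001000 + 17.21·0.002100 + 17.51·0.01000 + 22.88·0.004000 = 5.228 pbw
The glass mass, total less LOI, = 116.3 − 5.228 = 111.0 pbw (the oxide masses sum to this)
each oxide over glass, ×100, is wt %

Glass mass = 111.0 pbw (batch 116.3 − LOI 5.228).
Composition: ZrO2 13.58%, Li2O 0.5967%, BaO 15.10%, TiO2 15.61%, Al2O3 22.74%, SiO2 32.38%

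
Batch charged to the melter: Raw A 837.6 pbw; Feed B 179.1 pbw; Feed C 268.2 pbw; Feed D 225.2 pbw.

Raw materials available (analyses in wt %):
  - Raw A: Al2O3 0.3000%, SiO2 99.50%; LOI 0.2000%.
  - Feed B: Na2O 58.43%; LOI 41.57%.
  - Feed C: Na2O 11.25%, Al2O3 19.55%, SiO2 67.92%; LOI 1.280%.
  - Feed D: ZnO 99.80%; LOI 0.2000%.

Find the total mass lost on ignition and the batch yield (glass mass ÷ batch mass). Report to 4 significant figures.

LOI loss = 80.01 pbw; glass = 1430 pbw; yield = 94.70%

In-progress results are shown, with 4-significant-figure rounding, at each printed step; the whole derivation runs at full float precision through the solve. Every reported value takes exactly one rounding; all derived quantities (net glass mass, totals, LOI, the yield, the four compositions) are recomputed using the weight values at 1430 pbw of glass at full float precision, as given in question or answer.
Loss on ignition, line by line:
  Raw A: 837.6 × 0.002000 = 1.675 pbw
  Feed B: 179.1 × 0.4157 = 74.45 pbw
  Feed C: 268.2 × 0.01280 = 3.433 pbw
  Feed D: 225.2 × 0.002000 = 0.4504 pbw
Total LOI = 80.01 pbw
Glass = batch − LOI = 1510 − 80.01 = 1430 pbw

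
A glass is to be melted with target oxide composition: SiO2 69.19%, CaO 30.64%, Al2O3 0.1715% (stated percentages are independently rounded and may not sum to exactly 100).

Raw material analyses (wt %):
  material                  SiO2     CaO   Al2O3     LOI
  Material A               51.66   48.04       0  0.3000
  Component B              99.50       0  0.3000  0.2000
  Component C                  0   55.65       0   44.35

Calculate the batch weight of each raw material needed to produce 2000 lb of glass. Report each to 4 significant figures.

Rounding to 4 significant digits extends to each mid-chain value as displayed. All internal work holds exact precision at each step — exactly one rounding goes into each reported figure; derived quantities, which include LOI, the three compositions, the yield, totals, glass mass, are recomputed at full float precision, as quoted within question or answer, using the weight values for 2000 lb of glass.
Per-oxide target masses for 2000 lb glass:
  SiO2: 69.19% × 2000 = 1384 lb
  CaO: 30.64% × 2000 = 612.8 lb
  Al2O3: 0.1715% × 2000 = 3.430 lb
Oxide-by-oxide audit given the weights on record, at the basis given (sums match the target masses up to rounding of the answer):
  SiO2: 476.5·0.5166 + 1143·0.9950 = 1383 lb (target 1384 lb)
  CaO: 476.5·0.4804 + 689.8·0.5565 = 612.8 lb (target 612.8 lb)
  Al2O3: 1143·0.003000 = 3.429 lb (target 3.430 lb)
Mass balance on the glass: net batch after ignition = 2000 lb (per-oxide target masses sum to 2000 lb; versus the stated basis of 2000 lb — gaps are rounding artifacts).
Total batch = Σ batch = 2309 lb; LOI loss = Σ batch·LOI = 309.6 lb; as yield: glass ÷ batch → 86.59%.

Batch per 2000 lb glass:
  Material A: 476.5 lb
  Component B: 1143 lb
  Component C: 689.8 lb
Total batch = 2309 lb; LOI loss = 309.6 lb; yield = 86.59%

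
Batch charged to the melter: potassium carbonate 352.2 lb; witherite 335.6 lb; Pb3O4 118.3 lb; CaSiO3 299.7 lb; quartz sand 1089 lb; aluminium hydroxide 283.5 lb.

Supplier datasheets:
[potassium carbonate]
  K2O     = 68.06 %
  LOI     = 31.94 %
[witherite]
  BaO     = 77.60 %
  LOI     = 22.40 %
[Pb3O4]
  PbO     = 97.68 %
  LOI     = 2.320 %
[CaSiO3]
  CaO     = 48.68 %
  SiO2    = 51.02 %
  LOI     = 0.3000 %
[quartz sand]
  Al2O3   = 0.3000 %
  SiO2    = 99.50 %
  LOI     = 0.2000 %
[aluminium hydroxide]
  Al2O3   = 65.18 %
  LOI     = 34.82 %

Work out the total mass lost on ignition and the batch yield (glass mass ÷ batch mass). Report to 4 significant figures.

All arithmetic runs at full float precision through every step. Values along the way are printed rounded off to 4 significant digits in the working — a single rounding yields each reported value. All derived quantities (totals, six oxide percentages, yield, glass mass, ignition loss) are recomputed at exact precision from the batch weights on 2186 lb of glass, as quoted within the question or the answer.
Material-by-material LOI:
  potassium carbonate: 352.2 × 0.3194 = 112.5 lb
  witherite: 335.6 × 0.2240 = 75.17 lb
  Pb3O4: 118.3 × 0.02320 = 2.745 lb
  CaSiO3: 299.7 × 0.003000 = 0.8991 lb
  quartz sand: 1089 × 0.002000 = 2.178 lb
  aluminium hydroxide: 283.5 × 0.3482 = 98.71 lb
Total LOI = 292.2 lb
Glass = batch − LOI = 2478 − 292.2 = 2186 lb

LOI loss = 292.2 lb; glass = 2186 lb; yield = 88.21%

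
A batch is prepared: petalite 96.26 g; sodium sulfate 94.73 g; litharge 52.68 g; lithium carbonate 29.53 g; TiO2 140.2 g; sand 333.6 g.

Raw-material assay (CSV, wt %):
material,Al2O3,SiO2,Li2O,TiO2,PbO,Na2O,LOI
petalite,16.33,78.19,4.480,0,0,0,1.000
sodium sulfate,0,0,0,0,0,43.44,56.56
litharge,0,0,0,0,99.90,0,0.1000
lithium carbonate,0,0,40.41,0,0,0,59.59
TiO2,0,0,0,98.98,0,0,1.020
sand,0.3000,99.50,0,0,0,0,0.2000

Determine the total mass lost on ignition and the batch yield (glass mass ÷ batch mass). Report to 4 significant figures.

LOI loss = 74.29 g; glass = 672.7 g; yield = 90.06%

Every computation carries full precision in every operation. In-progress results are displayed, rounded to 4 significant digits, when written out. Exactly one rounding lands on every reported number — derived quantities, which include totals, ignition loss, net glass mass, six oxide percentages, yield, are carried at full precision, precisely as stated by the problem or answer text, starting from the weights on 672.7 g of glass.
Ignition loss by material:
  petalite: 96.26 × 0.01000 = 0.9626 g
  sodium sulfate: 94.73 × 0.5656 = 53.58 g
  litharge: 52.68 × 0.001000 = 0.05268 g
  lithium carbonate: 29.53 × 0.5959 = 17.60 g
  TiO2: 140.2 × 0.01020 = 1.430 g
  sand: 333.6 × 0.002000 = 0.6672 g
Total LOI = 74.29 g
Glass = batch − LOI = 747.0 − 74.29 = 672.7 g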